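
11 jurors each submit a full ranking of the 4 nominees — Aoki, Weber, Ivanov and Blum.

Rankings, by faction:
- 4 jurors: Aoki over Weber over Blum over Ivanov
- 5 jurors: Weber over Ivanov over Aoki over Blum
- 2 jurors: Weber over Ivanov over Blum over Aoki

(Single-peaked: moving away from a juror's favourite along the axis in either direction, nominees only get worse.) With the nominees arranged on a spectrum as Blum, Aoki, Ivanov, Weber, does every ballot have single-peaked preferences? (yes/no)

no

Axis positions: Blum=1, Aoki=2, Ivanov=3, Weber=4.
Faction 1: ranking walks positions 2-4-1-3; Weber is ranked above Ivanov even though Ivanov lies between Weber and the peak Aoki on the axis — preferences dip and rise again. Not single-peaked.
Faction 2 (peak Weber at position 4): ranking walks positions 4-3-2-1, expanding outward from the peak — single-peaked.
Faction 3: ranking walks positions 4-3-1-2; Blum is ranked above Aoki even though Aoki lies between Blum and the peak Weber on the axis — preferences dip and rise again. Not single-peaked.
Faction 1 violates single-peakedness, so the profile is not single-peaked on this axis.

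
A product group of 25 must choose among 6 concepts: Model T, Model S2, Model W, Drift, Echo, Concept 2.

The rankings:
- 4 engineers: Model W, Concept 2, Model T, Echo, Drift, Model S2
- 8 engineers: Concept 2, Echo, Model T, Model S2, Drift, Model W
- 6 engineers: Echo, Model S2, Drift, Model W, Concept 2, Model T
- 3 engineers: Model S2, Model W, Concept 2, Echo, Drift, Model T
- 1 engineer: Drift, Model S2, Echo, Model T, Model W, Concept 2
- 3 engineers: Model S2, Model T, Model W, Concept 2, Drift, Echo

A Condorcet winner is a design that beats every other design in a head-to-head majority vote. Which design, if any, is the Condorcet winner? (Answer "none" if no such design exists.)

none

Head-to-head results (25 engineers):
Model T vs Model S2: Model T preferred on 4+8 = 12 ballots; Model S2 wins 13–12.
Model T vs Model W: 8+1+3 = 12 for Model T, 13 for Model W — Model W by 13–12.
Model T vs Drift: 4+8+3 = 15 for Model T, 10 for Drift — Model T by 15–10.
Model T vs Echo: Model T preferred on 4+3 = 7 ballots; Echo wins 18–7.
Model T vs Concept 2: Model T preferred on 1+3 = 4 ballots; Concept 2 wins 21–4.
Model S2 vs Model W: Model S2 preferred on 8+6+3+1+3 = 21 ballots; Model S2 wins 21–4.
Model S2 vs Drift: Model S2 is ranked higher on 8+6+3+3 = 20 ballots, Drift on 5. Model S2 wins 20–5.
Model S2 vs Echo: 7 to 18, Echo.
Model S2 vs Concept 2: 6+3+1+3 = 13 for Model S2, 12 for Concept 2 — Model S2 by 13–12.
Model W vs Drift: 4+3+3 = 10 for Model W, 15 for Drift — Drift by 15–10.
Model W vs Echo: 10 to 15, Echo.
Model W vs Concept 2: Model W preferred on 4+6+3+1+3 = 17 ballots; Model W wins 17–8.
Drift vs Echo: 4 to 21, Echo.
Drift vs Concept 2: Drift is ranked higher on 6+1 = 7 ballots, Concept 2 on 18. Concept 2 wins 18–7.
Echo vs Concept 2: 6+1 = 7 for Echo, 18 for Concept 2 — Concept 2 by 18–7.
Each design drops at least one matchup (Model T loses to Model S2; Model S2 loses to Echo; Model W loses to Model S2; Drift loses to Model T; Echo loses to Concept 2; Concept 2 loses to Model S2); the cycle Model T beats Drift beats Model W beats Model T rules out a Condorcet winner.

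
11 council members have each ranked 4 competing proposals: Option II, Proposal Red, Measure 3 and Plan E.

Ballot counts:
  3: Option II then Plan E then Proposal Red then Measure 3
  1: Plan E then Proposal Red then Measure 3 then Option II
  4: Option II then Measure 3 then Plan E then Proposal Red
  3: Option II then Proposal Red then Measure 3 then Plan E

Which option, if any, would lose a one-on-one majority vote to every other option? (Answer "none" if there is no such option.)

none

Head-to-head results (11 council members):
Option II vs Proposal Red: 3+4+3 = 10 for Option II, 1 for Proposal Red — Option II by 10–1.
Option II vs Measure 3: 10 to 1, Option II.
Option II vs Plan E: Option II is ranked higher on 3+4+3 = 10 ballots, Plan E on 1. Option II wins 10–1.
Proposal Red vs Measure 3: 3+1+3 = 7 for Proposal Red, 4 for Measure 3 — Proposal Red by 7–4.
Proposal Red vs Plan E: 3 for Proposal Red, 8 for Plan E — Plan E by 8–3.
Measure 3 vs Plan E: Measure 3 is ranked higher on 4+3 = 7 ballots, Plan E on 4. Measure 3 wins 7–4.
No option is winless: Option II beats Proposal Red; Proposal Red beats Measure 3; Measure 3 beats Plan E; Plan E beats Proposal Red. There is no Condorcet loser.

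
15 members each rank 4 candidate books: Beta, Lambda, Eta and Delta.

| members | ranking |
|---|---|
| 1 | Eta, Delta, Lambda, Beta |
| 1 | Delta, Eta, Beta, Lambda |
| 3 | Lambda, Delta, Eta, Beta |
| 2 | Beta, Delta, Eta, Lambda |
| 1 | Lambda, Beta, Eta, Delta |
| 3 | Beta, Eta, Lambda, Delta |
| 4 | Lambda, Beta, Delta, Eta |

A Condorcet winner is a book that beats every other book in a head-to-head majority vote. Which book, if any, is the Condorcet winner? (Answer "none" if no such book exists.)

Head-to-head results (15 members):
Beta vs Lambda: 1+2+3 = 6 for Beta, 9 for Lambda — Lambda by 9–6.
Beta vs Eta: 2+1+3+4 = 10 for Beta, 5 for Eta — Beta by 10–5.
Beta vs Delta: Beta preferred on 2+1+3+4 = 10 ballots; Beta wins 10–5.
Lambda vs Eta: Lambda preferred on 3+1+4 = 8 ballots; Lambda wins 8–7.
Lambda vs Delta: 11 to 4, Lambda.
Eta vs Delta: 5 to 10, Delta.
Lambda defeats every rival head-to-head and is the Condorcet winner.

Lambda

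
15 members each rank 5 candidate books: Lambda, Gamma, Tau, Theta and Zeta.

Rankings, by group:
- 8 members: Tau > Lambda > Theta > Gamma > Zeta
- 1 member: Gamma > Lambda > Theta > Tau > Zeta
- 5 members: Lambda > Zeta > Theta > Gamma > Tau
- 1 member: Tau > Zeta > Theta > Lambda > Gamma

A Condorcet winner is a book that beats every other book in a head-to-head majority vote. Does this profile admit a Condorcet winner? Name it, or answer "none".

Tau

Check each pair by majority over 15 ballots:
Lambda vs Gamma: Lambda is ranked higher on 8+5+1 = 14 ballots, Gamma on 1. Lambda wins 14–1.
Lambda vs Tau: 1+5 = 6 for Lambda, 9 for Tau — Tau by 9–6.
Lambda vs Theta: Lambda is ranked higher on 8+1+5 = 14 ballots, Theta on 1. Lambda wins 14–1.
Lambda vs Zeta: 8+1+5 = 14 for Lambda, 1 for Zeta — Lambda by 14–1.
Gamma vs Tau: 6 to 9, Tau.
Gamma vs Theta: 1 for Gamma, 14 for Theta — Theta by 14–1.
Gamma vs Zeta: Gamma preferred on 8+1 = 9 ballots; Gamma wins 9–6.
Tau vs Theta: 9 to 6, Tau.
Tau vs Zeta: Tau preferred on 8+1+1 = 10 ballots; Tau wins 10–5.
Theta vs Zeta: 9 to 6, Theta.
Tau wins every pairwise contest, so Tau is the Condorcet winner.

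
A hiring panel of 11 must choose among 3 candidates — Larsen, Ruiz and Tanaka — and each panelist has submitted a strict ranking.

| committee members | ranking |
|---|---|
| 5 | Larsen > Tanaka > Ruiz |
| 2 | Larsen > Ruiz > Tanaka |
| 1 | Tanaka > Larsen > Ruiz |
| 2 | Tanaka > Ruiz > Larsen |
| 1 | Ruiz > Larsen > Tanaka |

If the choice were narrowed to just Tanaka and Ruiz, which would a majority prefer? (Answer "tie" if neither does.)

Tanaka

Ballots ranking Tanaka above Ruiz: 5 + 1 + 2 = 8.
Ballots ranking Ruiz above Tanaka: 11 − 8 = 3.
Tanaka wins the head-to-head 8–3.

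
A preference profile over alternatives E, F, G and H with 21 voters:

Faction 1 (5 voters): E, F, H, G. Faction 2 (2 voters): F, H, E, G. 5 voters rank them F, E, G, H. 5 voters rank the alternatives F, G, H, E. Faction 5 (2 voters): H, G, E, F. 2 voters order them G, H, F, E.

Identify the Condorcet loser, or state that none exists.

Pairwise majorities:
E vs F: 5+2 = 7 for E, 14 for F — F by 14–7.
E vs G: E, 12–9.
E vs H: 5+5 = 10 for E, 11 for H — H by 11–10.
F vs G: 17 to 4, F.
F–H: F 17–4.
G vs H: G, 12–9.
Every alternative wins at least one matchup (E beats G; F beats E; G beats H; H beats E), so there is no Condorcet loser.

none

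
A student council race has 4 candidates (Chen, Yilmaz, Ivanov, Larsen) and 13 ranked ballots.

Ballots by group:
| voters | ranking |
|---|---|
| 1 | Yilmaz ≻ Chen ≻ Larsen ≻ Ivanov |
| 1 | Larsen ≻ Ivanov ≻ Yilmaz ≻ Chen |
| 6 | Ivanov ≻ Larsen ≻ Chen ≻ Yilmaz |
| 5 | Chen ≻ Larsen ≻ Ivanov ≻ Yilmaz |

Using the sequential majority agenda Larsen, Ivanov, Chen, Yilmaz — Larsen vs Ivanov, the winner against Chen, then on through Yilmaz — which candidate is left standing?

Larsen

Round 1: Larsen vs Ivanov — 7–6, Larsen advances.
Round 2: Larsen vs Chen — 7–6, Larsen advances.
Round 3: Larsen vs Yilmaz — 12–1, Larsen advances.
Larsen survives the agenda.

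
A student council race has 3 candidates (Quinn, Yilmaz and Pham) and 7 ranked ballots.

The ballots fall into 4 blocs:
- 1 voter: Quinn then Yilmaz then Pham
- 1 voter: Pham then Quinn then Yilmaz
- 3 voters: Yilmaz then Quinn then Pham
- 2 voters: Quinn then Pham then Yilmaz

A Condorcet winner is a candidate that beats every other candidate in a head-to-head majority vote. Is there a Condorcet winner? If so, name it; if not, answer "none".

Quinn

Check each pair by majority over 7 ballots:
Quinn vs Yilmaz: Quinn preferred on 1+1+2 = 4 ballots; Quinn wins 4–3.
Quinn–Pham: Quinn 6–1.
Yilmaz–Pham: Yilmaz 4–3.
Only Quinn has no losses; Quinn is the Condorcet winner.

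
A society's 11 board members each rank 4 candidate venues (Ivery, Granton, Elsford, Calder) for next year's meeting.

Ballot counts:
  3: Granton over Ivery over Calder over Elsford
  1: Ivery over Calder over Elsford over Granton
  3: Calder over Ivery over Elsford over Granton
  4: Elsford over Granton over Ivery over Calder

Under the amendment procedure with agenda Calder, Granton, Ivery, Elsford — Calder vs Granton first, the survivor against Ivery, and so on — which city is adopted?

Round 1: Calder vs Granton — 4–7, Granton advances.
Round 2: Granton vs Ivery — 7–4, Granton advances.
Round 3: Granton vs Elsford — 3–8, Elsford advances.
Elsford survives the agenda.

Elsford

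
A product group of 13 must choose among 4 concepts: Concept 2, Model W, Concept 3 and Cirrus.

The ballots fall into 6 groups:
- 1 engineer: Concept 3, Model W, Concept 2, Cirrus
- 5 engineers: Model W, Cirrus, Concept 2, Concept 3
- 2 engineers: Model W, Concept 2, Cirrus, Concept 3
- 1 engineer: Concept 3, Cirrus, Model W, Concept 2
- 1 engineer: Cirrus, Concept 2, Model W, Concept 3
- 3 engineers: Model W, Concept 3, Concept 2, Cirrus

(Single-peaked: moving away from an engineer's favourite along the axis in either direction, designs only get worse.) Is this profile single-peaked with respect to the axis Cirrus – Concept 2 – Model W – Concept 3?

Axis positions: Cirrus=1, Concept 2=2, Model W=3, Concept 3=4.
Group 1 (peak Concept 3 at position 4): ranking walks positions 4-3-2-1, expanding outward from the peak — single-peaked.
Group 2: ranking walks positions 3-1-2-4; Cirrus is ranked above Concept 2 even though Concept 2 lies between Cirrus and the peak Model W on the axis — preferences dip and rise again. Not single-peaked.
Group 3 (peak Model W at position 3): ranking walks positions 3-2-1-4, expanding outward from the peak — single-peaked.
Group 4: ranking walks positions 4-1-3-2; Cirrus is ranked above Model W even though Model W lies between Cirrus and the peak Concept 3 on the axis — preferences dip and rise again. Not single-peaked.
Group 5 (peak Cirrus at position 1): ranking walks positions 1-2-3-4, expanding outward from the peak — single-peaked.
Group 6 (peak Model W at position 3): ranking walks positions 3-4-2-1, expanding outward from the peak — single-peaked.
Group 2 violates single-peakedness, so the profile is not single-peaked on this axis.

no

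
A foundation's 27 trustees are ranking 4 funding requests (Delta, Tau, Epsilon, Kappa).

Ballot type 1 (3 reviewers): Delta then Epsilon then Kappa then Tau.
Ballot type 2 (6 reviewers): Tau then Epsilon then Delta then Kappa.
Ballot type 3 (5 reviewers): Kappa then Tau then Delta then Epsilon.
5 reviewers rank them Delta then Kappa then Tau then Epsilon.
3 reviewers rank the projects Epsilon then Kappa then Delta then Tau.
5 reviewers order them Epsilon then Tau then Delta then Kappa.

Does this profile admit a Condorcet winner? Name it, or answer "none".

none

Check each pair by majority over 27 ballots:
Delta vs Tau: 11 to 16, Tau.
Delta vs Epsilon: 3+5+5 = 13 for Delta, 14 for Epsilon — Epsilon by 14–13.
Delta vs Kappa: 3+6+5+5 = 19 for Delta, 8 for Kappa — Delta by 19–8.
Tau vs Epsilon: 16 to 11, Tau.
Tau vs Kappa: 6+5 = 11 for Tau, 16 for Kappa — Kappa by 16–11.
Epsilon vs Kappa: 17 to 10, Epsilon.
No project is unbeaten: Delta loses to Tau; Tau loses to Kappa; Epsilon loses to Tau; Kappa loses to Delta. In particular Delta > Kappa > Tau > Delta is a majority cycle — no Condorcet winner exists.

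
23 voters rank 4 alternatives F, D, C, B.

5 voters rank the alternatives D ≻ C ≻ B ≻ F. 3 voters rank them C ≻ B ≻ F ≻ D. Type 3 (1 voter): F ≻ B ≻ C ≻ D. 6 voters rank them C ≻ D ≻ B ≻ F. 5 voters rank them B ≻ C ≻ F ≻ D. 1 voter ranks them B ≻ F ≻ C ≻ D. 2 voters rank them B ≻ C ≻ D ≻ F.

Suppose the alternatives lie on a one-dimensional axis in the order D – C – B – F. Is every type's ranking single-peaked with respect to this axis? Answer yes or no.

Axis positions: D=1, C=2, B=3, F=4.
Type 1 (peak D at position 1): ranking walks positions 1-2-3-4, expanding outward from the peak — single-peaked.
Type 2 (peak C at position 2): ranking walks positions 2-3-4-1, expanding outward from the peak — single-peaked.
Type 3 (peak F at position 4): ranking walks positions 4-3-2-1, expanding outward from the peak — single-peaked.
Type 4 (peak C at position 2): ranking walks positions 2-1-3-4, expanding outward from the peak — single-peaked.
Type 5 (peak B at position 3): ranking walks positions 3-2-4-1, expanding outward from the peak — single-peaked.
Type 6 (peak B at position 3): ranking walks positions 3-4-2-1, expanding outward from the peak — single-peaked.
Type 7 (peak B at position 3): ranking walks positions 3-2-1-4, expanding outward from the peak — single-peaked.
Every ranking is single-peaked on this axis.

yes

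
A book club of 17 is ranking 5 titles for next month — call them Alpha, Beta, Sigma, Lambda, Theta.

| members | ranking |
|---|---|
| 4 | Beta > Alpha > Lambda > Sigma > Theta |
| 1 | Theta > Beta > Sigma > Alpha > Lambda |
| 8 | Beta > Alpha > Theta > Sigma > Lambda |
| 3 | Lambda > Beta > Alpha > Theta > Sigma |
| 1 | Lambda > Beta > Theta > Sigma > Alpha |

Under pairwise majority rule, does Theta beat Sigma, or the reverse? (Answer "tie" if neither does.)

Theta

Ballots ranking Theta above Sigma: 1 + 8 + 3 + 1 = 13.
Ballots ranking Sigma above Theta: 17 − 13 = 4.
Theta wins the head-to-head 13–4.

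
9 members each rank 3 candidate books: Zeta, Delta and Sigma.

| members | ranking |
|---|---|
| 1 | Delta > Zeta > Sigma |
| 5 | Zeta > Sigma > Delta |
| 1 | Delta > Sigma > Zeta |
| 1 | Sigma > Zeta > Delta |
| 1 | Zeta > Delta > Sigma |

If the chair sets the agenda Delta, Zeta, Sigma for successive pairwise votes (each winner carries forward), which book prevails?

Round 1: Delta vs Zeta — 2–7, Zeta advances.
Round 2: Zeta vs Sigma — 7–2, Zeta advances.
The agenda winner is Zeta.

Zeta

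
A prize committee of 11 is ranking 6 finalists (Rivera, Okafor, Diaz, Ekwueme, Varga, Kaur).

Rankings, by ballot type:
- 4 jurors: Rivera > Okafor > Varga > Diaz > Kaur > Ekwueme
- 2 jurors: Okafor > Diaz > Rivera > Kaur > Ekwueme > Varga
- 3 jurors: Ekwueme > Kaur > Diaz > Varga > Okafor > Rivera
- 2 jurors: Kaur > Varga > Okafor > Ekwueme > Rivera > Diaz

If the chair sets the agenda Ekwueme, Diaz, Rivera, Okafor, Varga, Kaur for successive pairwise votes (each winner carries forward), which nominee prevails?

Round 1: Ekwueme vs Diaz — 5–6, Diaz advances.
Round 2: Diaz vs Rivera — 5–6, Rivera advances.
Round 3: Rivera vs Okafor — 4–7, Okafor advances.
Round 4: Okafor vs Varga — 6–5, Okafor advances.
Round 5: Okafor vs Kaur — 6–5, Okafor advances.
The agenda winner is Okafor.

Okafor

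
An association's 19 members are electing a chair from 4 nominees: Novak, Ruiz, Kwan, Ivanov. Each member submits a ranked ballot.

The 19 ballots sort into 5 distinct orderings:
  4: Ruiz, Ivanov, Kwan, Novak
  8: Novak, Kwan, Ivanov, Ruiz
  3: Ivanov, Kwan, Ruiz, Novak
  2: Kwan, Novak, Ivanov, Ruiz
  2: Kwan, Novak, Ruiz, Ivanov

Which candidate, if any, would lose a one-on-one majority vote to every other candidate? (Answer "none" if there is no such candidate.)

Pairwise majorities:
Novak vs Ruiz: Novak wins 12–7.
Novak–Kwan: Kwan 11–8.
Novak vs Ivanov: Novak wins 12–7.
Ruiz vs Kwan: Ruiz preferred on 4 ballots; Kwan wins 15–4.
Ruiz vs Ivanov: Ivanov wins 13–6.
Kwan vs Ivanov: Kwan, 12–7.
Ruiz loses to every other candidate — it is the Condorcet loser.

Ruiz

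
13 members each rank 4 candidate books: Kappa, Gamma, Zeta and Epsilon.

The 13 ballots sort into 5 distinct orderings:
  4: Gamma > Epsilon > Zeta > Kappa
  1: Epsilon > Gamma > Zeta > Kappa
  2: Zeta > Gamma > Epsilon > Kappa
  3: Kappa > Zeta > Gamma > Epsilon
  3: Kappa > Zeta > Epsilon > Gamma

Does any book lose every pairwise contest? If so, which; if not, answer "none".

Kappa

Head-to-head results (13 members):
Kappa vs Gamma: Kappa preferred on 3+3 = 6 ballots; Gamma wins 7–6.
Kappa–Zeta: Zeta 7–6.
Kappa vs Epsilon: 6 to 7, Epsilon.
Gamma vs Zeta: Gamma is ranked higher on 4+1 = 5 ballots, Zeta on 8. Zeta wins 8–5.
Gamma vs Epsilon: Gamma, 9–4.
Zeta–Epsilon: Zeta 8–5.
Kappa loses to every other book — it is the Condorcet loser.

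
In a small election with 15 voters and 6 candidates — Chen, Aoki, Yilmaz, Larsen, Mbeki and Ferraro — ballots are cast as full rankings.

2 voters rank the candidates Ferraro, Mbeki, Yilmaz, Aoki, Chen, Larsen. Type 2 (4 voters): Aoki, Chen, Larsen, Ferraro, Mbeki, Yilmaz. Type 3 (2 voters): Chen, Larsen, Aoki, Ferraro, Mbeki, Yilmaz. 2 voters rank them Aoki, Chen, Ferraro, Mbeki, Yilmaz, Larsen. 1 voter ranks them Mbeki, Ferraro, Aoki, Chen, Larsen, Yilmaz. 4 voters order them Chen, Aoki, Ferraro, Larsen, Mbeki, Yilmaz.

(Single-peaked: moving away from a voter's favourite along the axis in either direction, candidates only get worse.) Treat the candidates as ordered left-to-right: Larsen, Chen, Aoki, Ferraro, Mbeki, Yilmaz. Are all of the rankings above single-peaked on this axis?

Axis positions: Larsen=1, Chen=2, Aoki=3, Ferraro=4, Mbeki=5, Yilmaz=6.
Type 1 (peak Ferraro at position 4): ranking walks positions 4-5-6-3-2-1, expanding outward from the peak — single-peaked.
Type 2 (peak Aoki at position 3): ranking walks positions 3-2-1-4-5-6, expanding outward from the peak — single-peaked.
Type 3 (peak Chen at position 2): ranking walks positions 2-1-3-4-5-6, expanding outward from the peak — single-peaked.
Type 4 (peak Aoki at position 3): ranking walks positions 3-2-4-5-6-1, expanding outward from the peak — single-peaked.
Type 5 (peak Mbeki at position 5): ranking walks positions 5-4-3-2-1-6, expanding outward from the peak — single-peaked.
Type 6 (peak Chen at position 2): ranking walks positions 2-3-4-1-5-6, expanding outward from the peak — single-peaked.
Every ranking is single-peaked on this axis.

yes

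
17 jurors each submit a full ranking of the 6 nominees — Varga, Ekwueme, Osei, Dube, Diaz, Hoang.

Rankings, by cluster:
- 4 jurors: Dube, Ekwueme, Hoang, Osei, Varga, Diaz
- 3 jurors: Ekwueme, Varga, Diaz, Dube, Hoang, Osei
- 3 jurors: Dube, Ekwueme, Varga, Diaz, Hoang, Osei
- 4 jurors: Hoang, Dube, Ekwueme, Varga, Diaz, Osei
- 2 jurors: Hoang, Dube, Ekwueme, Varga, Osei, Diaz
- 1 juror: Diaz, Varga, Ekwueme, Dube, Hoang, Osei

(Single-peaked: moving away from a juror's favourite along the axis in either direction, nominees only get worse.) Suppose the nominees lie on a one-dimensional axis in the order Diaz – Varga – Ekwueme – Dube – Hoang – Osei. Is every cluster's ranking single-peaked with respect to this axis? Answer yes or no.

yes

Axis positions: Diaz=1, Varga=2, Ekwueme=3, Dube=4, Hoang=5, Osei=6.
Cluster 1 (peak Dube at position 4): ranking walks positions 4-3-5-6-2-1, expanding outward from the peak — single-peaked.
Cluster 2 (peak Ekwueme at position 3): ranking walks positions 3-2-1-4-5-6, expanding outward from the peak — single-peaked.
Cluster 3 (peak Dube at position 4): ranking walks positions 4-3-2-1-5-6, expanding outward from the peak — single-peaked.
Cluster 4 (peak Hoang at position 5): ranking walks positions 5-4-3-2-1-6, expanding outward from the peak — single-peaked.
Cluster 5 (peak Hoang at position 5): ranking walks positions 5-4-3-2-6-1, expanding outward from the peak — single-peaked.
Cluster 6 (peak Diaz at position 1): ranking walks positions 1-2-3-4-5-6, expanding outward from the peak — single-peaked.
Every ranking is single-peaked on this axis.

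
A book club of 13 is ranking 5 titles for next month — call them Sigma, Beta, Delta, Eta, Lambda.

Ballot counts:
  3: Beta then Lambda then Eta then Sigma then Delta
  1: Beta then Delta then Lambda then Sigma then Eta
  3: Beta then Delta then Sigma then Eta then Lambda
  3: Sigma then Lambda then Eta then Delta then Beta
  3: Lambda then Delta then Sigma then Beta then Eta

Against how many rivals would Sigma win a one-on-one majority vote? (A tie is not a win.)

1

Sigma against each rival (13 members):
Sigma vs Beta: 3+3 = 6 for Sigma, 7 for Beta — Beta by 7–6.
Sigma vs Delta: Delta wins 7–6.
Sigma vs Eta: 10 to 3, Sigma.
Sigma vs Lambda: Sigma is ranked higher on 3+3 = 6 ballots, Lambda on 7. Lambda wins 7–6.
Sigma beats Eta; loses to Beta, Delta, Lambda — 1 pairwise win.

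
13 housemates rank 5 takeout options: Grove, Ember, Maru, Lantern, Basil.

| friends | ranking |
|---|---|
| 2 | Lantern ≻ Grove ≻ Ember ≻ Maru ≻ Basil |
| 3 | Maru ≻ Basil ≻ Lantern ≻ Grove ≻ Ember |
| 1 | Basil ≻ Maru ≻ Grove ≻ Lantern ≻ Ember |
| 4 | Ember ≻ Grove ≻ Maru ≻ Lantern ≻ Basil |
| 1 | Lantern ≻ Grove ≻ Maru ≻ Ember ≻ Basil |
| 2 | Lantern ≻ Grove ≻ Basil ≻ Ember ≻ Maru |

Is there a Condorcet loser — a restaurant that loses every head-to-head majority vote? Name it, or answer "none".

Basil

Head-to-head results (13 friends):
Grove vs Ember: Grove preferred on 2+3+1+1+2 = 9 ballots; Grove wins 9–4.
Grove vs Maru: Grove wins 9–4.
Grove vs Lantern: 5 to 8, Lantern.
Grove–Basil: Grove 9–4.
Ember vs Maru: Ember preferred on 2+4+2 = 8 ballots; Ember wins 8–5.
Ember vs Lantern: 4 for Ember, 9 for Lantern — Lantern by 9–4.
Ember vs Basil: Ember is ranked higher on 2+4+1 = 7 ballots, Basil on 6. Ember wins 7–6.
Maru vs Lantern: 3+1+4 = 8 for Maru, 5 for Lantern — Maru by 8–5.
Maru vs Basil: Maru wins 10–3.
Lantern vs Basil: 2+4+1+2 = 9 for Lantern, 4 for Basil — Lantern by 9–4.
Only Basil has no wins; Basil is the Condorcet loser.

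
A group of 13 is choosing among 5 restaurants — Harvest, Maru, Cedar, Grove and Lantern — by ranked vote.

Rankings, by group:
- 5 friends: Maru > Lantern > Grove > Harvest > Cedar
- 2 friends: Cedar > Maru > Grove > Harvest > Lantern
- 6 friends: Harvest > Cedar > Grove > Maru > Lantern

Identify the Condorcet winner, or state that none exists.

Head-to-head results (13 friends):
Harvest vs Maru: Harvest preferred on 6 ballots; Maru wins 7–6.
Harvest vs Cedar: 5+6 = 11 for Harvest, 2 for Cedar — Harvest by 11–2.
Harvest vs Grove: Harvest is ranked higher on 6 ballots, Grove on 7. Grove wins 7–6.
Harvest vs Lantern: 8 to 5, Harvest.
Maru vs Cedar: 5 to 8, Cedar.
Maru vs Grove: Maru preferred on 5+2 = 7 ballots; Maru wins 7–6.
Maru vs Lantern: Maru preferred on 5+2+6 = 13 ballots; Maru wins 13–0.
Cedar vs Grove: Cedar is ranked higher on 2+6 = 8 ballots, Grove on 5. Cedar wins 8–5.
Cedar vs Lantern: Cedar is ranked higher on 2+6 = 8 ballots, Lantern on 5. Cedar wins 8–5.
Grove vs Lantern: Grove is ranked higher on 2+6 = 8 ballots, Lantern on 5. Grove wins 8–5.
Every restaurant loses at least once (Harvest loses to Maru; Maru loses to Cedar; Cedar loses to Harvest; Grove loses to Maru; Lantern loses to Harvest). The majority relation contains the cycle Harvest beats Cedar beats Maru beats Harvest, so there is no Condorcet winner.

none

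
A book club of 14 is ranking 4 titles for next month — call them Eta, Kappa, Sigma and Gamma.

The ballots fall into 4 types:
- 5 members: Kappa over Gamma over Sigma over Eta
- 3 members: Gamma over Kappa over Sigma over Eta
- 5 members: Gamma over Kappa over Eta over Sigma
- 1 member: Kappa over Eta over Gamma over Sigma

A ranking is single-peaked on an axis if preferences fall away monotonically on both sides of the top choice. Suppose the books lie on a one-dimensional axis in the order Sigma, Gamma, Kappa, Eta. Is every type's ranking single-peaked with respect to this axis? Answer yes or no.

Axis positions: Sigma=1, Gamma=2, Kappa=3, Eta=4.
Type 1 (peak Kappa at position 3): ranking walks positions 3-2-1-4, expanding outward from the peak — single-peaked.
Type 2 (peak Gamma at position 2): ranking walks positions 2-3-1-4, expanding outward from the peak — single-peaked.
Type 3 (peak Gamma at position 2): ranking walks positions 2-3-4-1, expanding outward from the peak — single-peaked.
Type 4 (peak Kappa at position 3): ranking walks positions 3-4-2-1, expanding outward from the peak — single-peaked.
Every ranking is single-peaked on this axis.

yes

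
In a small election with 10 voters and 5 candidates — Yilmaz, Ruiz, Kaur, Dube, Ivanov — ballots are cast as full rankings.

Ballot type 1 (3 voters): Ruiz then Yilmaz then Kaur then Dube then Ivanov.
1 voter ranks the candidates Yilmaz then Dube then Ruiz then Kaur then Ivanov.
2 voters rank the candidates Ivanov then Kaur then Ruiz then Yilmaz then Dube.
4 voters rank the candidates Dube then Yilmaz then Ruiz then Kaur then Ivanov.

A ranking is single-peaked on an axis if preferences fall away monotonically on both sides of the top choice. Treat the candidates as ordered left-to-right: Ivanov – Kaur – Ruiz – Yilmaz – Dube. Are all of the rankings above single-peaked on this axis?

Axis positions: Ivanov=1, Kaur=2, Ruiz=3, Yilmaz=4, Dube=5.
Ballot type 1 (peak Ruiz at position 3): ranking walks positions 3-4-2-5-1, expanding outward from the peak — single-peaked.
Ballot type 2 (peak Yilmaz at position 4): ranking walks positions 4-5-3-2-1, expanding outward from the peak — single-peaked.
Ballot type 3 (peak Ivanov at position 1): ranking walks positions 1-2-3-4-5, expanding outward from the peak — single-peaked.
Ballot type 4 (peak Dube at position 5): ranking walks positions 5-4-3-2-1, expanding outward from the peak — single-peaked.
Every ranking is single-peaked on this axis.

yes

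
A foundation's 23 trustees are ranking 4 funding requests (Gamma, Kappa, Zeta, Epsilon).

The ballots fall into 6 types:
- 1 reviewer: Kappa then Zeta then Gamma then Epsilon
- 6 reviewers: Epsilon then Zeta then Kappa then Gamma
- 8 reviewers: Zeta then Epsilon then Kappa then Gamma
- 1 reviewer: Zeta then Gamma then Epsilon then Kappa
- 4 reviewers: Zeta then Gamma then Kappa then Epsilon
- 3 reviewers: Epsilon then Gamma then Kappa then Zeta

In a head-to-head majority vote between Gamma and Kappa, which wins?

Ballots ranking Gamma above Kappa: 1 + 4 + 3 = 8.
Ballots ranking Kappa above Gamma: 23 − 8 = 15.
Kappa wins the head-to-head 15–8.

Kappa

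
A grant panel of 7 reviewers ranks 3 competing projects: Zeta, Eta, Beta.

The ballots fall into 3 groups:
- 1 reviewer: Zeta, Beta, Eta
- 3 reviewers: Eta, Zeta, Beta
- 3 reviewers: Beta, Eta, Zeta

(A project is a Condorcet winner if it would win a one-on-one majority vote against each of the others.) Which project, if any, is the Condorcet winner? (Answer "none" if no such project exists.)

none

Head-to-head results (7 reviewers):
Zeta vs Eta: Eta, 6–1.
Zeta vs Beta: Zeta, 4–3.
Eta vs Beta: Beta wins 4–3.
Each project drops at least one matchup (Zeta loses to Eta; Eta loses to Beta; Beta loses to Zeta); the cycle Zeta → Beta → Eta → Zeta rules out a Condorcet winner.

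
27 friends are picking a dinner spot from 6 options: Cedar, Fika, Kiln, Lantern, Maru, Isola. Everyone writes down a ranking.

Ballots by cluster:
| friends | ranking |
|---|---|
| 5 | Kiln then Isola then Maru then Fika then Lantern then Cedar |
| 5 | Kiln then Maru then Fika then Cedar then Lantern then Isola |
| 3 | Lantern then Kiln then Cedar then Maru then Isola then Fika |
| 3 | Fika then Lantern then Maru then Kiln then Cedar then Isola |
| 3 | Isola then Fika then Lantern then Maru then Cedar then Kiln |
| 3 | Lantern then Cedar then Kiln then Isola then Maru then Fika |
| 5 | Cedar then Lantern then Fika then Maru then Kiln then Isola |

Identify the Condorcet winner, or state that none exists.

none

Head-to-head results (27 friends):
Cedar vs Fika: Fika wins 16–11.
Cedar vs Kiln: Kiln, 16–11.
Cedar vs Lantern: 5+5 = 10 for Cedar, 17 for Lantern — Lantern by 17–10.
Cedar vs Maru: Maru wins 16–11.
Cedar vs Isola: Cedar wins 19–8.
Fika vs Kiln: Kiln, 16–11.
Fika–Lantern: Fika 16–11.
Fika vs Maru: 3+3+5 = 11 for Fika, 16 for Maru — Maru by 16–11.
Fika vs Isola: Isola, 14–13.
Kiln vs Lantern: Kiln preferred on 5+5 = 10 ballots; Lantern wins 17–10.
Kiln vs Maru: Kiln wins 16–11.
Kiln vs Isola: 24 to 3, Kiln.
Lantern–Maru: Lantern 17–10.
Lantern vs Isola: Lantern preferred on 5+3+3+3+5 = 19 ballots; Lantern wins 19–8.
Maru vs Isola: 5+3+3+5 = 16 for Maru, 11 for Isola — Maru by 16–11.
No restaurant is unbeaten: Cedar loses to Fika; Fika loses to Kiln; Kiln loses to Lantern; Lantern loses to Fika; Maru loses to Kiln; Isola loses to Cedar. In particular Cedar > Isola > Fika > Cedar is a majority cycle — no Condorcet winner exists.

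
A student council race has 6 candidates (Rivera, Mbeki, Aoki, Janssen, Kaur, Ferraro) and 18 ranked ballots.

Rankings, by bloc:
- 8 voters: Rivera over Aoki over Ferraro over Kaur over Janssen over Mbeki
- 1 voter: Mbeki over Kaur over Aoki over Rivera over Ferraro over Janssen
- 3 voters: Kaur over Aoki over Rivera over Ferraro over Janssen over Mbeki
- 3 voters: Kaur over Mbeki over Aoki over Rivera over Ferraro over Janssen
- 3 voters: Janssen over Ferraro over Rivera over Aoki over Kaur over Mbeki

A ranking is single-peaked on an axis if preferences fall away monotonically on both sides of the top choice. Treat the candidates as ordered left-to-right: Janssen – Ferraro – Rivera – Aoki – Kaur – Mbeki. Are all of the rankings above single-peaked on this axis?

yes

Axis positions: Janssen=1, Ferraro=2, Rivera=3, Aoki=4, Kaur=5, Mbeki=6.
Bloc 1 (peak Rivera at position 3): ranking walks positions 3-4-2-5-1-6, expanding outward from the peak — single-peaked.
Bloc 2 (peak Mbeki at position 6): ranking walks positions 6-5-4-3-2-1, expanding outward from the peak — single-peaked.
Bloc 3 (peak Kaur at position 5): ranking walks positions 5-4-3-2-1-6, expanding outward from the peak — single-peaked.
Bloc 4 (peak Kaur at position 5): ranking walks positions 5-6-4-3-2-1, expanding outward from the peak — single-peaked.
Bloc 5 (peak Janssen at position 1): ranking walks positions 1-2-3-4-5-6, expanding outward from the peak — single-peaked.
Every ranking is single-peaked on this axis.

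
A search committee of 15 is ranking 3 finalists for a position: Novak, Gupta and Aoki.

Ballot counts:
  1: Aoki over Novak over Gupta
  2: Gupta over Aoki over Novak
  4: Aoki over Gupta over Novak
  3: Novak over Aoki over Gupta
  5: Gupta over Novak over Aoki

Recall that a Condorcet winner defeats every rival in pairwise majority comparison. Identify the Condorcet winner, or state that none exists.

none

Pairwise majorities:
Novak vs Gupta: Gupta wins 11–4.
Novak vs Aoki: Novak wins 8–7.
Gupta vs Aoki: Aoki wins 8–7.
No candidate is unbeaten: Novak loses to Gupta; Gupta loses to Aoki; Aoki loses to Novak. In particular Novak → Aoki → Gupta → Novak is a majority cycle — no Condorcet winner exists.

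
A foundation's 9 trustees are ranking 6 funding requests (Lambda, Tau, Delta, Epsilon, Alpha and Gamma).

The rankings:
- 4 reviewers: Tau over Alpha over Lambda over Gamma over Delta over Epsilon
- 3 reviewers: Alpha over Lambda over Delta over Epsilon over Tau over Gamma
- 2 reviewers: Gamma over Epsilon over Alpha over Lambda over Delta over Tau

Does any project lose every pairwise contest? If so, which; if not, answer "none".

none

Pairwise majorities:
Lambda vs Tau: Lambda wins 5–4.
Lambda vs Delta: 9 to 0, Lambda.
Lambda vs Epsilon: Lambda, 7–2.
Lambda–Alpha: Alpha 9–0.
Lambda vs Gamma: Lambda wins 7–2.
Tau vs Delta: Delta wins 5–4.
Tau–Epsilon: Epsilon 5–4.
Tau vs Alpha: Tau is ranked higher on 4 ballots, Alpha on 5. Alpha wins 5–4.
Tau vs Gamma: 4+3 = 7 for Tau, 2 for Gamma — Tau by 7–2.
Delta vs Epsilon: Delta is ranked higher on 4+3 = 7 ballots, Epsilon on 2. Delta wins 7–2.
Delta vs Alpha: Alpha wins 9–0.
Delta vs Gamma: Gamma, 6–3.
Epsilon vs Alpha: Epsilon is ranked higher on 2 ballots, Alpha on 7. Alpha wins 7–2.
Epsilon–Gamma: Gamma 6–3.
Alpha vs Gamma: Alpha is ranked higher on 4+3 = 7 ballots, Gamma on 2. Alpha wins 7–2.
Every project wins at least one matchup (Lambda beats Tau; Tau beats Gamma; Delta beats Tau; Epsilon beats Tau; Alpha beats Lambda; Gamma beats Delta), so there is no Condorcet loser.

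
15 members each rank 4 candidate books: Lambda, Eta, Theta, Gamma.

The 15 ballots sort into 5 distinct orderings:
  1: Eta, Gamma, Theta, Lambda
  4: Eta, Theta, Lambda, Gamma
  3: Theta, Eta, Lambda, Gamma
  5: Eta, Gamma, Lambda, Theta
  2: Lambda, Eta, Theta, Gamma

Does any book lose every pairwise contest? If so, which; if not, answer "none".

Pairwise majorities:
Lambda vs Eta: Lambda preferred on 2 ballots; Eta wins 13–2.
Lambda vs Theta: Theta, 8–7.
Lambda vs Gamma: 9 to 6, Lambda.
Eta vs Theta: Eta preferred on 1+4+5+2 = 12 ballots; Eta wins 12–3.
Eta vs Gamma: 15 to 0, Eta.
Theta vs Gamma: Theta preferred on 4+3+2 = 9 ballots; Theta wins 9–6.
Gamma is beaten in every head-to-head and is the Condorcet loser.

Gamma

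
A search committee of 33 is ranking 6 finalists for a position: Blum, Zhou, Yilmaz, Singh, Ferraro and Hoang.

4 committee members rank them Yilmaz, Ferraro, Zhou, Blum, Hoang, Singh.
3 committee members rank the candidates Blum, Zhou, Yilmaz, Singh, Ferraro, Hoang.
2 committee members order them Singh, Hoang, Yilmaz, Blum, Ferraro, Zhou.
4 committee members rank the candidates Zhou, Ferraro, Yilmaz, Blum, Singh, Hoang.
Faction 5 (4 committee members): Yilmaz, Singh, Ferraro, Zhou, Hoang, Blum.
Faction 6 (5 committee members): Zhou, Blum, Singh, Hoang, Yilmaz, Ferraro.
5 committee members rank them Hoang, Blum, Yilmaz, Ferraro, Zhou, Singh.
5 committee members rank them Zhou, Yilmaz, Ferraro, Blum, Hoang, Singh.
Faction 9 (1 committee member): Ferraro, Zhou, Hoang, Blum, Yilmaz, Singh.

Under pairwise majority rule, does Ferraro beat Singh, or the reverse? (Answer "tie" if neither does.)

Ferraro

Ballots ranking Ferraro above Singh: 4 + 4 + 5 + 5 + 1 = 19.
Ballots ranking Singh above Ferraro: 33 − 19 = 14.
Ferraro wins the head-to-head 19–14.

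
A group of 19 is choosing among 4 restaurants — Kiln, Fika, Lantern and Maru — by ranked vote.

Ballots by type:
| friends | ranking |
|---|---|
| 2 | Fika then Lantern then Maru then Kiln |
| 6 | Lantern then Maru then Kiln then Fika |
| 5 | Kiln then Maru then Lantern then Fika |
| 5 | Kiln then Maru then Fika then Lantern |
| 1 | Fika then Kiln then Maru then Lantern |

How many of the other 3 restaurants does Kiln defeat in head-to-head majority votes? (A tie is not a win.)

3

Kiln against each rival (19 friends):
Kiln vs Fika: 6+5+5 = 16 for Kiln, 3 for Fika — Kiln by 16–3.
Kiln vs Lantern: Kiln, 11–8.
Kiln vs Maru: Kiln, 11–8.
Kiln beats Fika, Lantern, Maru — 3 pairwise wins.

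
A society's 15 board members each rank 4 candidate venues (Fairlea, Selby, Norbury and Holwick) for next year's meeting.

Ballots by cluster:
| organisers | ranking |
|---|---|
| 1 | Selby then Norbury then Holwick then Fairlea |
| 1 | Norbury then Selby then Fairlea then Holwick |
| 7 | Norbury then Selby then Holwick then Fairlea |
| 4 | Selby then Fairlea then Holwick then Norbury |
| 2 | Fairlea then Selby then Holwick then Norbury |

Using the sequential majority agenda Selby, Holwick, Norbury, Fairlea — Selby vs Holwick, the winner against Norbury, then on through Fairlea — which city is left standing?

Norbury

Round 1: Selby vs Holwick — 15–0, Selby advances.
Round 2: Selby vs Norbury — 7–8, Norbury advances.
Round 3: Norbury vs Fairlea — 9–6, Norbury advances.
The agenda winner is Norbury.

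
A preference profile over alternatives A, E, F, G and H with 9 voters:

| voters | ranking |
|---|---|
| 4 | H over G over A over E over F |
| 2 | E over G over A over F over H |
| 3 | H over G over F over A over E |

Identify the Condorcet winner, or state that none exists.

H

Pairwise majorities:
A–E: A 7–2.
A–F: A 6–3.
A vs G: G, 9–0.
A vs H: H, 7–2.
E vs F: E, 6–3.
E vs G: G wins 7–2.
E–H: H 7–2.
F vs G: G wins 9–0.
F–H: H 7–2.
G vs H: H wins 7–2.
Only H has no losses; H is the Condorcet winner.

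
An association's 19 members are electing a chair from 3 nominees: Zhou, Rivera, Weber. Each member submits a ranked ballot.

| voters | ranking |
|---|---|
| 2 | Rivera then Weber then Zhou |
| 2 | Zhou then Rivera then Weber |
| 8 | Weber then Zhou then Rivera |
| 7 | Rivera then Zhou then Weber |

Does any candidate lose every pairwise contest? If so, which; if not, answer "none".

Pairwise majorities:
Zhou vs Rivera: 10 to 9, Zhou.
Zhou vs Weber: 9 to 10, Weber.
Rivera vs Weber: Rivera, 11–8.
Every candidate wins at least one matchup (Zhou beats Rivera; Rivera beats Weber; Weber beats Zhou), so there is no Condorcet loser.

none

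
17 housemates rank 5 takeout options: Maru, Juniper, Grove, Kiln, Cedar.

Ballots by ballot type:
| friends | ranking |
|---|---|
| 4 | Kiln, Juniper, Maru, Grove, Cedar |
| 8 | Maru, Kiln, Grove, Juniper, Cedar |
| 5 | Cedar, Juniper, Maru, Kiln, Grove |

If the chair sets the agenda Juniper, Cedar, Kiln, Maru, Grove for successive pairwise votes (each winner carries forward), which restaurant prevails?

Maru

Round 1: Juniper vs Cedar — 12–5, Juniper advances.
Round 2: Juniper vs Kiln — 5–12, Kiln advances.
Round 3: Kiln vs Maru — 4–13, Maru advances.
Round 4: Maru vs Grove — 17–0, Maru advances.
The agenda winner is Maru.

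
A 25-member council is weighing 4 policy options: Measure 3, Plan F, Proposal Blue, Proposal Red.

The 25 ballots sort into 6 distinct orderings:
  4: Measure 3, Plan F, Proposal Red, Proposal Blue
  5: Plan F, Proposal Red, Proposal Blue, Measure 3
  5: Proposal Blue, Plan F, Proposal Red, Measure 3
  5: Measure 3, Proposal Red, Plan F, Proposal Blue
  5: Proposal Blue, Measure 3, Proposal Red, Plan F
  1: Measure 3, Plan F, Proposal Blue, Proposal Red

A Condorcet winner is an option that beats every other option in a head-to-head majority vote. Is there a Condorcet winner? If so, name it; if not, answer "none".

none

Check each pair by majority over 25 ballots:
Measure 3 vs Plan F: Measure 3, 15–10.
Measure 3 vs Proposal Blue: 4+5+1 = 10 for Measure 3, 15 for Proposal Blue — Proposal Blue by 15–10.
Measure 3 vs Proposal Red: Measure 3 preferred on 4+5+5+1 = 15 ballots; Measure 3 wins 15–10.
Plan F vs Proposal Blue: 15 to 10, Plan F.
Plan F vs Proposal Red: Plan F preferred on 4+5+5+1 = 15 ballots; Plan F wins 15–10.
Proposal Blue vs Proposal Red: Proposal Red, 14–11.
Every option loses at least once (Measure 3 loses to Proposal Blue; Plan F loses to Measure 3; Proposal Blue loses to Plan F; Proposal Red loses to Measure 3). The majority relation contains the cycle Measure 3 beats Plan F beats Proposal Blue beats Measure 3, so there is no Condorcet winner.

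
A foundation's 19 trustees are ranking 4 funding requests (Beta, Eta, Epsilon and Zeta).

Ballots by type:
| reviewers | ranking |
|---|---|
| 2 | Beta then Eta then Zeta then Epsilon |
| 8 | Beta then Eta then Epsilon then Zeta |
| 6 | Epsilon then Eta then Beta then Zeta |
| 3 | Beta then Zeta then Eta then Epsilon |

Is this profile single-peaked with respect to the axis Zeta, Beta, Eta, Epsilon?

yes

Axis positions: Zeta=1, Beta=2, Eta=3, Epsilon=4.
Type 1 (peak Beta at position 2): ranking walks positions 2-3-1-4, expanding outward from the peak — single-peaked.
Type 2 (peak Beta at position 2): ranking walks positions 2-3-4-1, expanding outward from the peak — single-peaked.
Type 3 (peak Epsilon at position 4): ranking walks positions 4-3-2-1, expanding outward from the peak — single-peaked.
Type 4 (peak Beta at position 2): ranking walks positions 2-1-3-4, expanding outward from the peak — single-peaked.
Every ranking is single-peaked on this axis.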